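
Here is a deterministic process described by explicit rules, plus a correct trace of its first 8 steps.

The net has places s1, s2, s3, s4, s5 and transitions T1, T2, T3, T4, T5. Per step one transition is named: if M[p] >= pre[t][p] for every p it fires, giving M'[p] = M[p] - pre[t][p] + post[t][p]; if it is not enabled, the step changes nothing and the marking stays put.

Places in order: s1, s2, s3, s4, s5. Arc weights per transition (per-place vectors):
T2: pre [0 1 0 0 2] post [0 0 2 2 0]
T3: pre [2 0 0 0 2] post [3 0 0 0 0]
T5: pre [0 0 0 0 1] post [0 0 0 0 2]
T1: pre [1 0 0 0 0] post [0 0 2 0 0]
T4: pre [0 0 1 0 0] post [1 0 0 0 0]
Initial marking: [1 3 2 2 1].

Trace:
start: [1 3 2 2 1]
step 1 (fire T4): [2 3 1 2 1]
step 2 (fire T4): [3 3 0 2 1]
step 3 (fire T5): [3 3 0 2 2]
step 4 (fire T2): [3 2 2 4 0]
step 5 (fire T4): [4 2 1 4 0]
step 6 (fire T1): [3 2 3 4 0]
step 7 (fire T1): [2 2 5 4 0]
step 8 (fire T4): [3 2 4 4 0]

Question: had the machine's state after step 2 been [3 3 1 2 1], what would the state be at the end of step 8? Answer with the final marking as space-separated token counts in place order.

state after step 2 := [3 3 1 2 1]
step 3 (fire T5): [3 3 1 2 2]
step 4 (fire T2): [3 2 3 4 0]
step 5 (fire T4): [4 2 2 4 0]
step 6 (fire T1): [3 2 4 4 0]
step 7 (fire T1): [2 2 6 4 0]
step 8 (fire T4): [3 2 5 4 0]

3 2 5 4 0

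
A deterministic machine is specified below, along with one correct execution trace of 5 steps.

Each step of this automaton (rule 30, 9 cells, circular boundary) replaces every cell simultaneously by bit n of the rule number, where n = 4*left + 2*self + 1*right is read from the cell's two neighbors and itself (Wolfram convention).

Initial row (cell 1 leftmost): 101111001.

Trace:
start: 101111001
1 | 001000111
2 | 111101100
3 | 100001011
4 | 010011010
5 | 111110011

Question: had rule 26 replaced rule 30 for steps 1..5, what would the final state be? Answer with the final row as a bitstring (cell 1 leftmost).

101101101

(re-executing steps 1..5 under rule 26; state before step 1: 101111001)
1 | 001000111
2 | 110101100
3 | 100001011
4 | 010010010
5 | 101101101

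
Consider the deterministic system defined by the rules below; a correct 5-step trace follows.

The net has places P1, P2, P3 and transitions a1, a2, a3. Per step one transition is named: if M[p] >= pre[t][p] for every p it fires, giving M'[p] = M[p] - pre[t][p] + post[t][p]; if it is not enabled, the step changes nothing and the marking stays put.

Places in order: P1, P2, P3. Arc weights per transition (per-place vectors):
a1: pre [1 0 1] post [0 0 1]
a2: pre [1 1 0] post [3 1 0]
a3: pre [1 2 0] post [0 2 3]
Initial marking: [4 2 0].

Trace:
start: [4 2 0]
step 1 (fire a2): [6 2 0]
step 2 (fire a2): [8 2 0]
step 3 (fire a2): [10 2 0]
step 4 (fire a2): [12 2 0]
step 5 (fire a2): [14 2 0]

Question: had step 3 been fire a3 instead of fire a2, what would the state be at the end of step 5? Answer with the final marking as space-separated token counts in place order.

11 2 3

(re-executing from step 3 with the substitution; state before step 3: [8 2 0])
step 3 (fire a3): [7 2 3]
step 4 (fire a2): [9 2 3]
step 5 (fire a2): [11 2 3]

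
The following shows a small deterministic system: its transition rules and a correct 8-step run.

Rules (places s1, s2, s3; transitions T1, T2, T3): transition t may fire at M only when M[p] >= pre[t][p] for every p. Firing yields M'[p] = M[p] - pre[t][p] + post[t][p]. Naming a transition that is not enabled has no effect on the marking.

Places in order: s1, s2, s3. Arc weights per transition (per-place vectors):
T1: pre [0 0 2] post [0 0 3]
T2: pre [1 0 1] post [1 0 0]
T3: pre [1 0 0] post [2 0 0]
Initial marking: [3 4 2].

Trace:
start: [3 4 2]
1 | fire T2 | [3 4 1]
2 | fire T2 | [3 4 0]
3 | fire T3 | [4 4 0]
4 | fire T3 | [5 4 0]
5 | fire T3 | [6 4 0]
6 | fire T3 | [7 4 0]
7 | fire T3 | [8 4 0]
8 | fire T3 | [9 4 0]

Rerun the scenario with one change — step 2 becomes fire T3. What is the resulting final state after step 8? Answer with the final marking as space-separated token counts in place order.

(re-executing from step 2 with the substitution; state before step 2: [3 4 1])
2 | fire T3 | [4 4 1]
3 | fire T3 | [5 4 1]
4 | fire T3 | [6 4 1]
5 | fire T3 | [7 4 1]
6 | fire T3 | [8 4 1]
7 | fire T3 | [9 4 1]
8 | fire T3 | [10 4 1]

10 4 1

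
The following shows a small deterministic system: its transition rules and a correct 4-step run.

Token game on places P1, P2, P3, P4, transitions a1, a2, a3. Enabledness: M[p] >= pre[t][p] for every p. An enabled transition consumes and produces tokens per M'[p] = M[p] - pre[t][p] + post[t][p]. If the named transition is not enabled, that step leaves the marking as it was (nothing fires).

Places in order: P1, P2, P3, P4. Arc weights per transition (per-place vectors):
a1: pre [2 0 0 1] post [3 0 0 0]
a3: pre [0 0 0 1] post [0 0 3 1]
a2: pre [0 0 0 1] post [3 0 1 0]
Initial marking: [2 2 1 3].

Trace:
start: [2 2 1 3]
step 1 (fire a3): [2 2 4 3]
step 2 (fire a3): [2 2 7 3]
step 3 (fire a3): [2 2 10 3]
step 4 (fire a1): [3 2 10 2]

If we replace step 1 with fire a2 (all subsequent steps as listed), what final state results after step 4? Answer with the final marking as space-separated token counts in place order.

(re-executing from step 1 with the substitution; state before step 1: [2 2 1 3])
step 1 (fire a2): [5 2 2 2]
step 2 (fire a3): [5 2 5 2]
step 3 (fire a3): [5 2 8 2]
step 4 (fire a1): [6 2 8 1]

6 2 8 1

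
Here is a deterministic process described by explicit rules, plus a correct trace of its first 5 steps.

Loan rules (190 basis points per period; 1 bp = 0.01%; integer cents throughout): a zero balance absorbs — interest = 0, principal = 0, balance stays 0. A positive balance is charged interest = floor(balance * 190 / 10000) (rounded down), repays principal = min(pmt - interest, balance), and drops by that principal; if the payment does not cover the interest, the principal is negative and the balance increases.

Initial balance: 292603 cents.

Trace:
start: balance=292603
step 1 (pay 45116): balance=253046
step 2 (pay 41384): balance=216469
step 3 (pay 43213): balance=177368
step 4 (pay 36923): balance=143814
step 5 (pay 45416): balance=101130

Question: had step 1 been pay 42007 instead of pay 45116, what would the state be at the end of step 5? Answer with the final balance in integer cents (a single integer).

(re-executing from step 1 with the substitution; state before step 1: balance=292603)
step 1 (pay 42007): balance=256155
step 2 (pay 41384): balance=219637
step 3 (pay 43213): balance=180597
step 4 (pay 36923): balance=147105
step 5 (pay 45416): balance=104483

104483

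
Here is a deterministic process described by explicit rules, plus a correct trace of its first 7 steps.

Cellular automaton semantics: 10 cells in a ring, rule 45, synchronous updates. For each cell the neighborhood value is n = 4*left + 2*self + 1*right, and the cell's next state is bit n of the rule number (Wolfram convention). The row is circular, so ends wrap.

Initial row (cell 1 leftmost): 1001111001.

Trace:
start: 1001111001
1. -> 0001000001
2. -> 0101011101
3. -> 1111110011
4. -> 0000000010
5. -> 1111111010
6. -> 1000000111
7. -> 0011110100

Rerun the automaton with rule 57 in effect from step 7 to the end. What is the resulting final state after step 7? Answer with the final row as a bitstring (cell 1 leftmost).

0111110100

(re-executing step 7 under rule 57; state before step 7: 1000000111)
7. -> 0111110100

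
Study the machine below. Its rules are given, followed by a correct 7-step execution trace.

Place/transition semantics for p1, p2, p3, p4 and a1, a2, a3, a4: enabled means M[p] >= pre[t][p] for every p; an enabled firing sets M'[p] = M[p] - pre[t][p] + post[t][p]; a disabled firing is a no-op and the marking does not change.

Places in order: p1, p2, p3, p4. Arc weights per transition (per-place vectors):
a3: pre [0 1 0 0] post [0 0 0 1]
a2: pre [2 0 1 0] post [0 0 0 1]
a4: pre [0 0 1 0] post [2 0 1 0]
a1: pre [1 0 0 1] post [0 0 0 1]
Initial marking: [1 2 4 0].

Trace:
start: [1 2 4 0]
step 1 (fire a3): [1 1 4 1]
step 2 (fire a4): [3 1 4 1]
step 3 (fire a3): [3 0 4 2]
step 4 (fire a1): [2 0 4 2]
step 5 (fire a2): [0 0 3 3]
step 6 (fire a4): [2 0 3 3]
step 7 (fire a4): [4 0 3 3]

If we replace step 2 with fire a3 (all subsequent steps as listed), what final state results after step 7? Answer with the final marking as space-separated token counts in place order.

4 0 4 2

(re-executing from step 2 with the substitution; state before step 2: [1 1 4 1])
step 2 (fire a3): [1 0 4 2]
step 3 (fire a3): [1 0 4 2]
step 4 (fire a1): [0 0 4 2]
step 5 (fire a2): [0 0 4 2]
step 6 (fire a4): [2 0 4 2]
step 7 (fire a4): [4 0 4 2]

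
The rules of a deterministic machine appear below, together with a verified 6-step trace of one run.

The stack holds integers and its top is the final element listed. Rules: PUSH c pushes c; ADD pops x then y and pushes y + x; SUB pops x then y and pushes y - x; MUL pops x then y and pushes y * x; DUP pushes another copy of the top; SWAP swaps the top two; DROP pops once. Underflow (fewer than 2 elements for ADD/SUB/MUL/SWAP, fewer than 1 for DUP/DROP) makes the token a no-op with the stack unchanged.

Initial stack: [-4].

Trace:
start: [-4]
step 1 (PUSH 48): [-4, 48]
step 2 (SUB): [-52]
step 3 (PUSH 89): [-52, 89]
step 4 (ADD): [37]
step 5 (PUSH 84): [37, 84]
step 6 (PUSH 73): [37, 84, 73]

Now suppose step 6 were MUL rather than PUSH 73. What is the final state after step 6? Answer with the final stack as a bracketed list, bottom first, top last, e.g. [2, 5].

(re-executing from step 6 with the substitution; state before step 6: [37, 84])
step 6 (MUL): [3108]

[3108]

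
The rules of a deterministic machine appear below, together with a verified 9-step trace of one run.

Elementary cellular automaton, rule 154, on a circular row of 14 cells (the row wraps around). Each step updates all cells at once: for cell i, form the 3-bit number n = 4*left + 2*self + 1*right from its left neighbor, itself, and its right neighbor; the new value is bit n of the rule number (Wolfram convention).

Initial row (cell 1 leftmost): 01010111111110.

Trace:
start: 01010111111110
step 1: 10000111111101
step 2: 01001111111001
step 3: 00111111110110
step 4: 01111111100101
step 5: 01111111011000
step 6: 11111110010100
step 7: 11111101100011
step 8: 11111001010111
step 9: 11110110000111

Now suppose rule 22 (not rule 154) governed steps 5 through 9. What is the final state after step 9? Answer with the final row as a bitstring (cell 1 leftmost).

00010111010000

(re-executing steps 5..9 under rule 22; state before step 5: 01111111100101)
step 5: 00000000011101
step 6: 10000000100001
step 7: 01000001110010
step 8: 11100010001111
step 9: 00010111010000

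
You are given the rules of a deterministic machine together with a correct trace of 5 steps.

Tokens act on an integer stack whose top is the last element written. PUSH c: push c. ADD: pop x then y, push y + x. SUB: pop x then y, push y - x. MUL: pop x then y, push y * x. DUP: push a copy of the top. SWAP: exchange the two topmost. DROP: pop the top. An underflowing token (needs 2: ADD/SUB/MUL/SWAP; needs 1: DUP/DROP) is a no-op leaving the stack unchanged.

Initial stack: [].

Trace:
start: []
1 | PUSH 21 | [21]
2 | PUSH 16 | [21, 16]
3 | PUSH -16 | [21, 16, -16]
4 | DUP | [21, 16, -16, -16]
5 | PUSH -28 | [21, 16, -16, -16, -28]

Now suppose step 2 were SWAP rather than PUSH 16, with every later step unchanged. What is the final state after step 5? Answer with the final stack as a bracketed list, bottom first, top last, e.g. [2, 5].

[21, -16, -16, -28]

(re-executing from step 2 with the substitution; state before step 2: [21])
2 | SWAP | [21]
3 | PUSH -16 | [21, -16]
4 | DUP | [21, -16, -16]
5 | PUSH -28 | [21, -16, -16, -28]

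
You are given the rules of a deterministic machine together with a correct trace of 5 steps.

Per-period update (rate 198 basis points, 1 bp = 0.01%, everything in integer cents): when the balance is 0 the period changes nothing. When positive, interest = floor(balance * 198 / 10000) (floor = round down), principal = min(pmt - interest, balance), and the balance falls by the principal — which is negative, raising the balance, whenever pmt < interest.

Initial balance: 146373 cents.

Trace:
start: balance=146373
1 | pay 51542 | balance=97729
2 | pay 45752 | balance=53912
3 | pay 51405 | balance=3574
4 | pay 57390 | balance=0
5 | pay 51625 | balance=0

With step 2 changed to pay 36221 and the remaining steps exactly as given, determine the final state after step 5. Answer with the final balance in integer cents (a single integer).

(re-executing from step 2 with the substitution; state before step 2: balance=97729)
2 | pay 36221 | balance=63443
3 | pay 51405 | balance=13294
4 | pay 57390 | balance=0
5 | pay 51625 | balance=0

0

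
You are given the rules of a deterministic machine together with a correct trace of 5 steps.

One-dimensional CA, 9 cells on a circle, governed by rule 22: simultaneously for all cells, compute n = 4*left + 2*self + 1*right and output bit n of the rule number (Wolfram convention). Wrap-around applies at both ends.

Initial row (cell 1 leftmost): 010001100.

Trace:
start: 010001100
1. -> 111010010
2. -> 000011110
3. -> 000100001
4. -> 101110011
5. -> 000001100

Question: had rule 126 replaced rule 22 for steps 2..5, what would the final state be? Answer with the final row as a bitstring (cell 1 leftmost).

(re-executing steps 2..5 under rule 126; state before step 2: 111010010)
2. -> 101111111
3. -> 111000000
4. -> 101100001
5. -> 111110011

111110011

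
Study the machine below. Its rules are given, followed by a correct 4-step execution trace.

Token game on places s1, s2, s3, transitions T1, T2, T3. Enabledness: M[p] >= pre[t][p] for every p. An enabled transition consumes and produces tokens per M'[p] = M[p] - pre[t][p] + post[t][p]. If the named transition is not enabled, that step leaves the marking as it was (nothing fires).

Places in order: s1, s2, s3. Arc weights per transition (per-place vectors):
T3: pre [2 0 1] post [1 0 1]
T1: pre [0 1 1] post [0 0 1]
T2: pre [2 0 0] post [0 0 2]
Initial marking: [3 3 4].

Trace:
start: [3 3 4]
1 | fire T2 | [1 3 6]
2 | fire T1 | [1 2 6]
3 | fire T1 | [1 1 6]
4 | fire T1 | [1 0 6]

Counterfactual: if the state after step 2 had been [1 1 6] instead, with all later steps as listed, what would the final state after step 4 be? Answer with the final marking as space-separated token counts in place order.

1 0 6

state after step 2 := [1 1 6]
3 | fire T1 | [1 0 6]
4 | fire T1 | [1 0 6]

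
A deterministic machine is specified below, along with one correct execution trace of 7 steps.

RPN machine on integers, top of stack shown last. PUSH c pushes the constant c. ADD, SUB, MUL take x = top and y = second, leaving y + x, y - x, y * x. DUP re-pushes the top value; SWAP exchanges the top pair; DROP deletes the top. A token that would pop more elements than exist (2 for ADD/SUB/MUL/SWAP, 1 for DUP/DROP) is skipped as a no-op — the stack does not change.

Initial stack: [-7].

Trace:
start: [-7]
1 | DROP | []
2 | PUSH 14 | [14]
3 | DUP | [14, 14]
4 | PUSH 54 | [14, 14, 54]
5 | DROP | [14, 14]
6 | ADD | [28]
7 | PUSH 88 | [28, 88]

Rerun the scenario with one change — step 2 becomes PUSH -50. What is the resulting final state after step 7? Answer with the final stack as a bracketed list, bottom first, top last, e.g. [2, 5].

[-100, 88]

(re-executing from step 2 with the substitution; state before step 2: [])
2 | PUSH -50 | [-50]
3 | DUP | [-50, -50]
4 | PUSH 54 | [-50, -50, 54]
5 | DROP | [-50, -50]
6 | ADD | [-100]
7 | PUSH 88 | [-100, 88]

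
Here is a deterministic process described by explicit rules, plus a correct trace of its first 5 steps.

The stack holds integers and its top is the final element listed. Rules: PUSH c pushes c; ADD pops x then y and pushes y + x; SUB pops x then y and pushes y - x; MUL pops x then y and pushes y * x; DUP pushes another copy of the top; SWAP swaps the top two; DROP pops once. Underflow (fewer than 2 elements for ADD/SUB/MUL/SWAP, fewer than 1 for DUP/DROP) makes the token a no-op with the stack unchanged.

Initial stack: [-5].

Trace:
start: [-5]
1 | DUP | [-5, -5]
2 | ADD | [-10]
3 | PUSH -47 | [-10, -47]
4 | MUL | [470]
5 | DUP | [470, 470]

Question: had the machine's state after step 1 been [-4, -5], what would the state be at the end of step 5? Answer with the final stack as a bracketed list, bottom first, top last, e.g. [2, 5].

[423, 423]

state after step 1 := [-4, -5]
2 | ADD | [-9]
3 | PUSH -47 | [-9, -47]
4 | MUL | [423]
5 | DUP | [423, 423]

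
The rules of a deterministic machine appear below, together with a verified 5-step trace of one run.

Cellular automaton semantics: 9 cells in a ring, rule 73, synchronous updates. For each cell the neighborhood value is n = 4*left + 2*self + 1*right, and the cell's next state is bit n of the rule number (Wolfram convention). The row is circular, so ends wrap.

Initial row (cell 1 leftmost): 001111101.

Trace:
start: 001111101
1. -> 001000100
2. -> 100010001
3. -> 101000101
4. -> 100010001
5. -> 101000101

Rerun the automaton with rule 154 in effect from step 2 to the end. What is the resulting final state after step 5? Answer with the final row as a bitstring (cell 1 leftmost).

001000110

(re-executing steps 2..5 under rule 154; state before step 2: 001000100)
2. -> 010101010
3. -> 100000001
4. -> 010000011
5. -> 001000110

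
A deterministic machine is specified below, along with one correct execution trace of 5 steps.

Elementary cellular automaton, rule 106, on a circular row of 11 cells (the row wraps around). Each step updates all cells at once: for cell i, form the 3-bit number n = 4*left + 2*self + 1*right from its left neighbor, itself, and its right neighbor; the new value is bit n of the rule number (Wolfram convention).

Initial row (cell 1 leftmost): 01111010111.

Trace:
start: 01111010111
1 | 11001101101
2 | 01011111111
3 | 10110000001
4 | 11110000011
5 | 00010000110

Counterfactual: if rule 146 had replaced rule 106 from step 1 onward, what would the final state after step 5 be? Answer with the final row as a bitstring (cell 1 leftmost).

(re-executing steps 1..5 under rule 146; state before step 1: 01111010111)
1 | 00110000010
2 | 01001000101
3 | 00110101000
4 | 01000000100
5 | 10100001010

10100001010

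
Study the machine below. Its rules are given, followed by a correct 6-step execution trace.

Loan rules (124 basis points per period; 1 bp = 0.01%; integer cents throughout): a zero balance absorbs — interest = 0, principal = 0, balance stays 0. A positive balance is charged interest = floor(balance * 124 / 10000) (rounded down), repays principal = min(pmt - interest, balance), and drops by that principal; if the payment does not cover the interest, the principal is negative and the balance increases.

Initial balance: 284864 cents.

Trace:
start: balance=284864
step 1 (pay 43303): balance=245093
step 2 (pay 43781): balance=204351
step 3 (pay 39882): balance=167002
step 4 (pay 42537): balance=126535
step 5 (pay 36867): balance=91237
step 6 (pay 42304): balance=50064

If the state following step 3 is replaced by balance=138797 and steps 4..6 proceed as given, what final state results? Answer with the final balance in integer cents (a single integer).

state after step 3 := balance=138797
step 4 (pay 42537): balance=97981
step 5 (pay 36867): balance=62328
step 6 (pay 42304): balance=20796

20796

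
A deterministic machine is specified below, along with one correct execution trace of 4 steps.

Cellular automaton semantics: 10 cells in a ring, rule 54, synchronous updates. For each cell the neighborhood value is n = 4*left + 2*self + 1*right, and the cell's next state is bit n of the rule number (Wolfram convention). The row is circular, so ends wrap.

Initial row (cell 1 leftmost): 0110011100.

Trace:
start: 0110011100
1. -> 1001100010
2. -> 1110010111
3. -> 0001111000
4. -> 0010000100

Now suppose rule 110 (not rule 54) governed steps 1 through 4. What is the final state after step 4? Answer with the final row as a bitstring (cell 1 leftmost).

(re-executing steps 1..4 under rule 110; state before step 1: 0110011100)
1. -> 1110110100
2. -> 1011111101
3. -> 1110000111
4. -> 0010001100

0010001100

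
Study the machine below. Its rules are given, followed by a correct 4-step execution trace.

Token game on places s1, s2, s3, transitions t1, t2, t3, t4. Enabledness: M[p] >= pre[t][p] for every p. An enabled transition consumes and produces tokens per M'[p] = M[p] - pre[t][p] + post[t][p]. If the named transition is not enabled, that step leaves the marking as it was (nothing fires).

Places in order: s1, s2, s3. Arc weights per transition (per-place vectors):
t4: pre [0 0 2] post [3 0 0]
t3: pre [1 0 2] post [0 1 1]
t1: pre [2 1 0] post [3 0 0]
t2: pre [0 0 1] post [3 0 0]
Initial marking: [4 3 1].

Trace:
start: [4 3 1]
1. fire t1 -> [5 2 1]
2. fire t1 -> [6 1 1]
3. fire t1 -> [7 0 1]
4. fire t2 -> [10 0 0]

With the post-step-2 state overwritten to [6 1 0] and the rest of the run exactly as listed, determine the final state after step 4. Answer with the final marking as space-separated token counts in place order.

7 0 0

state after step 2 := [6 1 0]
3. fire t1 -> [7 0 0]
4. fire t2 -> [7 0 0]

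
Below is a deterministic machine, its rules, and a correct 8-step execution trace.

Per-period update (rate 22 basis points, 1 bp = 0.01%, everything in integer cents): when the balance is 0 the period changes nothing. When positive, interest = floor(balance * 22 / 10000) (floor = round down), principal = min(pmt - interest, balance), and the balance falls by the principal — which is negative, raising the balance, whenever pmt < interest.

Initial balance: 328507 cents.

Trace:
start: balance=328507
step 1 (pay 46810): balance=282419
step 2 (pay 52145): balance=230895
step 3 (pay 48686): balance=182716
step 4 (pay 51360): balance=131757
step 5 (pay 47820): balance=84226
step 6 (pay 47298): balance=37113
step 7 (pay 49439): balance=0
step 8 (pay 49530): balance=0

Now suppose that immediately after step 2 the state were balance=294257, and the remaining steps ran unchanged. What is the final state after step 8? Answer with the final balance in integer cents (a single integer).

2401

state after step 2 := balance=294257
step 3 (pay 48686): balance=246218
step 4 (pay 51360): balance=195399
step 5 (pay 47820): balance=148008
step 6 (pay 47298): balance=101035
step 7 (pay 49439): balance=51818
step 8 (pay 49530): balance=2401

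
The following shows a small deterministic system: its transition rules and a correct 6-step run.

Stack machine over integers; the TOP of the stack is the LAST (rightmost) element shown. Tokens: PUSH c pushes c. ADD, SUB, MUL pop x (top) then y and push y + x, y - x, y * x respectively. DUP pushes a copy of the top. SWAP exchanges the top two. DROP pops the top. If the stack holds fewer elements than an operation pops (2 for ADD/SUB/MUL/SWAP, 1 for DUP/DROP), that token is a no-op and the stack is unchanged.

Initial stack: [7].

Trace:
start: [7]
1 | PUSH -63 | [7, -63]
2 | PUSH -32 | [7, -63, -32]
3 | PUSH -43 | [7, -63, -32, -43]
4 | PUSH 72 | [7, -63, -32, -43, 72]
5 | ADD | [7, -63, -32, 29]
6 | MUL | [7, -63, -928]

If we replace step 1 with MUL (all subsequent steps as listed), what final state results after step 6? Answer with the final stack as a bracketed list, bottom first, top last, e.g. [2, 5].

(re-executing from step 1 with the substitution; state before step 1: [7])
1 | MUL | [7]
2 | PUSH -32 | [7, -32]
3 | PUSH -43 | [7, -32, -43]
4 | PUSH 72 | [7, -32, -43, 72]
5 | ADD | [7, -32, 29]
6 | MUL | [7, -928]

[7, -928]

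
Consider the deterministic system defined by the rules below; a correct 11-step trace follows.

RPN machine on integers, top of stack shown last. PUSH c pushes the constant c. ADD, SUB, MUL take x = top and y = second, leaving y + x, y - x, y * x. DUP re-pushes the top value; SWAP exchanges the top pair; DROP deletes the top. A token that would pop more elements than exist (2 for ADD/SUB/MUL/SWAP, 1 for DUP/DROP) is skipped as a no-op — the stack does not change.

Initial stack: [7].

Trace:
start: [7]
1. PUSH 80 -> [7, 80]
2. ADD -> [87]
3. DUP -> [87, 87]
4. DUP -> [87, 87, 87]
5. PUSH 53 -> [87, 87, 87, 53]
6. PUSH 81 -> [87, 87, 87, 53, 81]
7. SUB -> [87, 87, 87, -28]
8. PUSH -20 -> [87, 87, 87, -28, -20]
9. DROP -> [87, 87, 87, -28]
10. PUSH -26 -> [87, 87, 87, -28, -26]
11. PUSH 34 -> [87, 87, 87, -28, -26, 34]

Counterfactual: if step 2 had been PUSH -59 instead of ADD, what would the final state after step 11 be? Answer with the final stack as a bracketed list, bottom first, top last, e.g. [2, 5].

(re-executing from step 2 with the substitution; state before step 2: [7, 80])
2. PUSH -59 -> [7, 80, -59]
3. DUP -> [7, 80, -59, -59]
4. DUP -> [7, 80, -59, -59, -59]
5. PUSH 53 -> [7, 80, -59, -59, -59, 53]
6. PUSH 81 -> [7, 80, -59, -59, -59, 53, 81]
7. SUB -> [7, 80, -59, -59, -59, -28]
8. PUSH -20 -> [7, 80, -59, -59, -59, -28, -20]
9. DROP -> [7, 80, -59, -59, -59, -28]
10. PUSH -26 -> [7, 80, -59, -59, -59, -28, -26]
11. PUSH 34 -> [7, 80, -59, -59, -59, -28, -26, 34]

[7, 80, -59, -59, -59, -28, -26, 34]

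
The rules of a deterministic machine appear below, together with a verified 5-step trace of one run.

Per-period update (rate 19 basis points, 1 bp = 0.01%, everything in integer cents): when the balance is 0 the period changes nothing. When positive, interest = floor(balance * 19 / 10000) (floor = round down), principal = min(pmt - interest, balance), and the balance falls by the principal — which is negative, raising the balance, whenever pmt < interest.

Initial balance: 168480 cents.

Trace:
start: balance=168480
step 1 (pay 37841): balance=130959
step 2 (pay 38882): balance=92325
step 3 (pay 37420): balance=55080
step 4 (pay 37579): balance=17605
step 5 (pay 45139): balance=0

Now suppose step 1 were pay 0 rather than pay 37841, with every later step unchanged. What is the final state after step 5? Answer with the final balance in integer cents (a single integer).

10628

(re-executing from step 1 with the substitution; state before step 1: balance=168480)
step 1 (pay 0): balance=168800
step 2 (pay 38882): balance=130238
step 3 (pay 37420): balance=93065
step 4 (pay 37579): balance=55662
step 5 (pay 45139): balance=10628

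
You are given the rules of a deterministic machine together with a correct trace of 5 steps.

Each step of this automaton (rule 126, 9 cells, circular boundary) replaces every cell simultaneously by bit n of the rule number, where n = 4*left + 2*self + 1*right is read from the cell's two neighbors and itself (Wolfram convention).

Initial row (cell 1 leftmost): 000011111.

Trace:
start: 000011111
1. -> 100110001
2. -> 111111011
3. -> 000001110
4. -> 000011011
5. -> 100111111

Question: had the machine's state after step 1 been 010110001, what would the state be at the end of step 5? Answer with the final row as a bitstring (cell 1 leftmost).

100111111

state after step 1 := 010110001
2. -> 111111011
3. -> 000001110
4. -> 000011011
5. -> 100111111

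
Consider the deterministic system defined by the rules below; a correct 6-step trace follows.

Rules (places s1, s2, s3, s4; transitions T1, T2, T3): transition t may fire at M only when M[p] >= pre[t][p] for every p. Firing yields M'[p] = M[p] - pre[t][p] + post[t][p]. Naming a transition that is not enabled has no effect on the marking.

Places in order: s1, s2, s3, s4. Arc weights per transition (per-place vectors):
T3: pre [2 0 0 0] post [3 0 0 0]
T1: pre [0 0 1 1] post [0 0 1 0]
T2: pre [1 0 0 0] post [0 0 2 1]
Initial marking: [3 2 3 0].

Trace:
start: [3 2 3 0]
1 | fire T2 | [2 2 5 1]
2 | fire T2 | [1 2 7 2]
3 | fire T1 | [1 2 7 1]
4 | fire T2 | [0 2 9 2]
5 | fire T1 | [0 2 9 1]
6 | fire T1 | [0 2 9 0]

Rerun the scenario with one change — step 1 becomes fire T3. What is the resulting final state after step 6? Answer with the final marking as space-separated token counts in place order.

(re-executing from step 1 with the substitution; state before step 1: [3 2 3 0])
1 | fire T3 | [4 2 3 0]
2 | fire T2 | [3 2 5 1]
3 | fire T1 | [3 2 5 0]
4 | fire T2 | [2 2 7 1]
5 | fire T1 | [2 2 7 0]
6 | fire T1 | [2 2 7 0]

2 2 7 0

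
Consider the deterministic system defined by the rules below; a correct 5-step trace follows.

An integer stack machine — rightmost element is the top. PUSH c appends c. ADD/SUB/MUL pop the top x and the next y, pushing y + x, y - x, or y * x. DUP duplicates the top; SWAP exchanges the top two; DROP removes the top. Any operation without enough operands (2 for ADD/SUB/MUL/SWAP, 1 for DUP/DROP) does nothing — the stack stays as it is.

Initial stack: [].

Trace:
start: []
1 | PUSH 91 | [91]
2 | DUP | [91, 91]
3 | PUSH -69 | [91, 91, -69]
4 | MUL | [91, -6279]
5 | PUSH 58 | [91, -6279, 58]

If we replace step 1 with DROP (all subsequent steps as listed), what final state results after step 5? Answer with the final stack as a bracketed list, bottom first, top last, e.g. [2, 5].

[-69, 58]

(re-executing from step 1 with the substitution; state before step 1: [])
1 | DROP | []
2 | DUP | []
3 | PUSH -69 | [-69]
4 | MUL | [-69]
5 | PUSH 58 | [-69, 58]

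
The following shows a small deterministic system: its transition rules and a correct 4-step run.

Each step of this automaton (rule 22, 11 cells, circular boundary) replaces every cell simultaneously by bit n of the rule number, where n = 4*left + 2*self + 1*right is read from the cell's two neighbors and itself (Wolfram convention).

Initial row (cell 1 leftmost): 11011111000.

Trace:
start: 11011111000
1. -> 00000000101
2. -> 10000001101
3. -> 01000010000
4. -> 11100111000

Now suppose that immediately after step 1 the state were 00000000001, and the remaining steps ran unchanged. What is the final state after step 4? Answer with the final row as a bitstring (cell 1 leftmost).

11100001110

state after step 1 := 00000000001
2. -> 10000000011
3. -> 01000000100
4. -> 11100001110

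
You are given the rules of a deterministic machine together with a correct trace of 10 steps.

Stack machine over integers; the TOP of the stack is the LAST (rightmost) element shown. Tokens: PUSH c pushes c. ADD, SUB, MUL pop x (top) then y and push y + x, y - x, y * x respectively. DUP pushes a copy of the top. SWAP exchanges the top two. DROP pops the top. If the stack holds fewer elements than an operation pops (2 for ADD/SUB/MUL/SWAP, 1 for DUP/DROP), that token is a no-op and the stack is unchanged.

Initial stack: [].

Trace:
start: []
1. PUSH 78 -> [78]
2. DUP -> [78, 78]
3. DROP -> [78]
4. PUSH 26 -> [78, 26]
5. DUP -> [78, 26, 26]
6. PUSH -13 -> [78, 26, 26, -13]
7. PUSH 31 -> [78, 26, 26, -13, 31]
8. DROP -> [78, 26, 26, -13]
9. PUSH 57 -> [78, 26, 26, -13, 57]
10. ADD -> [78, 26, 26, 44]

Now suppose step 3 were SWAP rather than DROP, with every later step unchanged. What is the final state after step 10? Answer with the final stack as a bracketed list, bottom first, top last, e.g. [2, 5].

(re-executing from step 3 with the substitution; state before step 3: [78, 78])
3. SWAP -> [78, 78]
4. PUSH 26 -> [78, 78, 26]
5. DUP -> [78, 78, 26, 26]
6. PUSH -13 -> [78, 78, 26, 26, -13]
7. PUSH 31 -> [78, 78, 26, 26, -13, 31]
8. DROP -> [78, 78, 26, 26, -13]
9. PUSH 57 -> [78, 78, 26, 26, -13, 57]
10. ADD -> [78, 78, 26, 26, 44]

[78, 78, 26, 26, 44]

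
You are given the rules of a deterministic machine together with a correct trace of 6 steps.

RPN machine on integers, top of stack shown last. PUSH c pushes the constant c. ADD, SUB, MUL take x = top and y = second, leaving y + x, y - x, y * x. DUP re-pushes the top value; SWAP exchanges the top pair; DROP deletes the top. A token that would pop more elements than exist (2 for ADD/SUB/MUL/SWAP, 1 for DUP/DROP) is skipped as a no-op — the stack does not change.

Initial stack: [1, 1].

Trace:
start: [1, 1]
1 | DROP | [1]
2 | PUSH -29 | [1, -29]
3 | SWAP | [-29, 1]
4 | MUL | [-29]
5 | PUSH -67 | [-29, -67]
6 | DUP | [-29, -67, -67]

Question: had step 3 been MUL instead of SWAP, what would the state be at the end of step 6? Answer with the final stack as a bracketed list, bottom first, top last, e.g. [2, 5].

(re-executing from step 3 with the substitution; state before step 3: [1, -29])
3 | MUL | [-29]
4 | MUL | [-29]
5 | PUSH -67 | [-29, -67]
6 | DUP | [-29, -67, -67]

[-29, -67, -67]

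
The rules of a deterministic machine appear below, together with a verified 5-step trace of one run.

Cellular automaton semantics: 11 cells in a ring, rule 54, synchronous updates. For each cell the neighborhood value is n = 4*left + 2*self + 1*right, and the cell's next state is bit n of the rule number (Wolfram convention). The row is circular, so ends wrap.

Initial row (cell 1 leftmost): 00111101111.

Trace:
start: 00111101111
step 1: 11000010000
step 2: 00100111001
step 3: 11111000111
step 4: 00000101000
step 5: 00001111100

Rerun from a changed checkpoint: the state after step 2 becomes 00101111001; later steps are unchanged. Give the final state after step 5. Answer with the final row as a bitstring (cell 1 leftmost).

00011111100

state after step 2 := 00101111001
step 3: 11110000111
step 4: 00001001000
step 5: 00011111100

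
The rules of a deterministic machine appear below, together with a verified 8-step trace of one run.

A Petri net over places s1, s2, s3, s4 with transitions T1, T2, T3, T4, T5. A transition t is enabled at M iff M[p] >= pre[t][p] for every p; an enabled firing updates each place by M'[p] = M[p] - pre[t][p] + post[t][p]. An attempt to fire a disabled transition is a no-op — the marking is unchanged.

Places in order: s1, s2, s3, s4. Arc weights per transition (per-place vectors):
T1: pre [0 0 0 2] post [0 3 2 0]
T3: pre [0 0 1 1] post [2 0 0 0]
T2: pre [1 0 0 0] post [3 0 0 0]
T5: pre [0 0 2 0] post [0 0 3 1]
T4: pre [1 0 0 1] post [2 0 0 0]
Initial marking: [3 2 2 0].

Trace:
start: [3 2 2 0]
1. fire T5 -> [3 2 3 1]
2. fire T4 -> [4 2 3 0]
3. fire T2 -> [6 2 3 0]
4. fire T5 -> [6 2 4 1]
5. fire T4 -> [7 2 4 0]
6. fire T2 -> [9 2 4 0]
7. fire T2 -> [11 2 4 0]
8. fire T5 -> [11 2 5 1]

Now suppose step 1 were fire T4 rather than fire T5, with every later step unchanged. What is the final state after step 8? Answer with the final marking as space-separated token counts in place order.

10 2 4 1

(re-executing from step 1 with the substitution; state before step 1: [3 2 2 0])
1. fire T4 -> [3 2 2 0]
2. fire T4 -> [3 2 2 0]
3. fire T2 -> [5 2 2 0]
4. fire T5 -> [5 2 3 1]
5. fire T4 -> [6 2 3 0]
6. fire T2 -> [8 2 3 0]
7. fire T2 -> [10 2 3 0]
8. fire T5 -> [10 2 4 1]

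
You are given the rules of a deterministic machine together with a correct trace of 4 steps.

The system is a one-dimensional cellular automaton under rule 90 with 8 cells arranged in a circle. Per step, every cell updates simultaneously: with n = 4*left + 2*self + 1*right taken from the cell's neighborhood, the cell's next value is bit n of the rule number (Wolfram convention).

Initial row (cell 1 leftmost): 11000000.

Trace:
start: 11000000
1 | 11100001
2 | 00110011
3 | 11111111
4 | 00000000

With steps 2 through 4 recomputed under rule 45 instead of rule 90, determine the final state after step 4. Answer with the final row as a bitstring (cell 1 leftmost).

11011110

(re-executing steps 2..4 under rule 45; state before step 2: 11100001)
2 | 00001101
3 | 01101011
4 | 11011110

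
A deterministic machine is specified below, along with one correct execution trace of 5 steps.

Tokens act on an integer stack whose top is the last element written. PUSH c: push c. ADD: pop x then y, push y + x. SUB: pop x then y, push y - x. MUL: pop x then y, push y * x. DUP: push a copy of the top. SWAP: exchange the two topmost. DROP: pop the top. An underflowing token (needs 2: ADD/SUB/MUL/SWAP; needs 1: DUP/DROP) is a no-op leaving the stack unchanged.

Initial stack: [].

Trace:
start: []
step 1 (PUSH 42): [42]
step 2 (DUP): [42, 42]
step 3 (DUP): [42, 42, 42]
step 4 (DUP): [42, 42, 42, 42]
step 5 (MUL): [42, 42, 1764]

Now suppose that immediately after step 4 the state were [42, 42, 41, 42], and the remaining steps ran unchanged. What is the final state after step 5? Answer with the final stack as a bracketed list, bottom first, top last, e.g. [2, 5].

[42, 42, 1722]

state after step 4 := [42, 42, 41, 42]
step 5 (MUL): [42, 42, 1722]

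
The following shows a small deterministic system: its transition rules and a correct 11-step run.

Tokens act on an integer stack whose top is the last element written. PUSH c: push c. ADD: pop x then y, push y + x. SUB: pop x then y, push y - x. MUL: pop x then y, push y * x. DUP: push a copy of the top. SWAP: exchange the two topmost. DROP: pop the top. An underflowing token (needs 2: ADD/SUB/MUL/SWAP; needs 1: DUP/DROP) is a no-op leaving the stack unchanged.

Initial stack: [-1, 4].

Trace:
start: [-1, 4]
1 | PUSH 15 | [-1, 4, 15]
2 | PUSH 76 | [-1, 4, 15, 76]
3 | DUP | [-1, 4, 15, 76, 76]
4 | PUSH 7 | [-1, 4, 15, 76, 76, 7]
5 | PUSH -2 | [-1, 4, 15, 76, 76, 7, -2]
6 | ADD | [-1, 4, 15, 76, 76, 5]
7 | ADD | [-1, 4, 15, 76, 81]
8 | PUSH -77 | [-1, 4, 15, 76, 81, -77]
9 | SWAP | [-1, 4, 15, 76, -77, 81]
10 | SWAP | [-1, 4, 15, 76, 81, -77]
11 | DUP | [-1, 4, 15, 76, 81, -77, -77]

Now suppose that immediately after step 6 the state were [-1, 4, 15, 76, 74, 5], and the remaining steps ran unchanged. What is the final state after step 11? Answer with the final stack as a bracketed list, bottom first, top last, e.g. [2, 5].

state after step 6 := [-1, 4, 15, 76, 74, 5]
7 | ADD | [-1, 4, 15, 76, 79]
8 | PUSH -77 | [-1, 4, 15, 76, 79, -77]
9 | SWAP | [-1, 4, 15, 76, -77, 79]
10 | SWAP | [-1, 4, 15, 76, 79, -77]
11 | DUP | [-1, 4, 15, 76, 79, -77, -77]

[-1, 4, 15, 76, 79, -77, -77]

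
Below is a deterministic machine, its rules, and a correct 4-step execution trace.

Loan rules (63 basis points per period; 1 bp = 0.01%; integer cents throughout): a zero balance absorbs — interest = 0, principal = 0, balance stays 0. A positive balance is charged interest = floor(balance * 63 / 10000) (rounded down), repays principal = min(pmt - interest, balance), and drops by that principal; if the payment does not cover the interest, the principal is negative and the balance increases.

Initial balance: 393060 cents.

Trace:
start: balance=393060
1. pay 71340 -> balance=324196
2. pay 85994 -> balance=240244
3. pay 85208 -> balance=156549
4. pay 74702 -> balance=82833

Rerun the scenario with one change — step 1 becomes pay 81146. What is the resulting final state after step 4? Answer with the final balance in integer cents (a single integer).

(re-executing from step 1 with the substitution; state before step 1: balance=393060)
1. pay 81146 -> balance=314390
2. pay 85994 -> balance=230376
3. pay 85208 -> balance=146619
4. pay 74702 -> balance=72840

72840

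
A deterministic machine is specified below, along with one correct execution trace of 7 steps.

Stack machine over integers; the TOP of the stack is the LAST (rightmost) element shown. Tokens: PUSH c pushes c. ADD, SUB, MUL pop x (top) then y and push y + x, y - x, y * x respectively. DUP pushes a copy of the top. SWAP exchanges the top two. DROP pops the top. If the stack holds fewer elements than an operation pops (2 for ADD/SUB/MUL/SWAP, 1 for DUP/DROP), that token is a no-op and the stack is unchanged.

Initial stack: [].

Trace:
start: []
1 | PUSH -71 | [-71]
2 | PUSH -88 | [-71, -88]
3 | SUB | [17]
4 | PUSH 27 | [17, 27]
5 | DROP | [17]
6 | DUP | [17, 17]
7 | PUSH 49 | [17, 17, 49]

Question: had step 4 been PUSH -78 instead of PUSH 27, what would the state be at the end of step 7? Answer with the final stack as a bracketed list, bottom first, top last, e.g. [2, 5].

[17, 17, 49]

(re-executing from step 4 with the substitution; state before step 4: [17])
4 | PUSH -78 | [17, -78]
5 | DROP | [17]
6 | DUP | [17, 17]
7 | PUSH 49 | [17, 17, 49]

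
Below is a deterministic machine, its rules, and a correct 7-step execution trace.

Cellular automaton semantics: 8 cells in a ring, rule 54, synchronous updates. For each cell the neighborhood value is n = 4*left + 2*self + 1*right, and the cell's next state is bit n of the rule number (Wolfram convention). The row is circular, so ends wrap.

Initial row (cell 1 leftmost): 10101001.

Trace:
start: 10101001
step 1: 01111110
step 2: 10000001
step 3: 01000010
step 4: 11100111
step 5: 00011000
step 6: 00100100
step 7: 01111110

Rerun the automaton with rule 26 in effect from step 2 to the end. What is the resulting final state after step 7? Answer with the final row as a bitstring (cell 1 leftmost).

(re-executing steps 2..7 under rule 26; state before step 2: 01111110)
step 2: 11000001
step 3: 00100011
step 4: 11010110
step 5: 10000100
step 6: 01001011
step 7: 00110010

00110010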